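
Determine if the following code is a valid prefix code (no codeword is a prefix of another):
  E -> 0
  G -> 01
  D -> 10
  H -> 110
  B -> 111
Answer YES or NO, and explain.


Checking each pair (does one codeword prefix another?):
  E='0' vs G='01': prefix -- VIOLATION

NO -- this is NOT a valid prefix code. E (0) is a prefix of G (01).


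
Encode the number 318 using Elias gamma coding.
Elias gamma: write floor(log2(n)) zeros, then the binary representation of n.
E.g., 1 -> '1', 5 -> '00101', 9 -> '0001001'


num_bits = floor(log2(318)) + 1 = 9
leading_zeros = num_bits - 1 = 8
binary(318) = 100111110

Elias gamma(318) = '00000000' + '100111110' = 00000000100111110 (17 bits)


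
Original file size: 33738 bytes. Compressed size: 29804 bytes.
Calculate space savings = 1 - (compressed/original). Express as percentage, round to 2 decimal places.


ratio = compressed/original = 29804/33738 = 0.883396
savings = 1 - ratio = 1 - 0.883396 = 0.116604
as a percentage: 0.116604 * 100 = 11.66%

Space savings = 1 - 29804/33738 = 11.66%


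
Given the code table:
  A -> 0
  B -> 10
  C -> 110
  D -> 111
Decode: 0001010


Decoding:
0 -> A
0 -> A
0 -> A
10 -> B
10 -> B


Result: AAABB


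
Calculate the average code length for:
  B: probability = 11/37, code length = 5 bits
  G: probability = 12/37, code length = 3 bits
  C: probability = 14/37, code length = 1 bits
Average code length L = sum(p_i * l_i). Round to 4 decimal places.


Weighted contributions p_i * l_i:
  B: (11/37) * 5 = 55/37
  G: (12/37) * 3 = 36/37
  C: (14/37) * 1 = 14/37
Sum = (55 + 36 + 14)/37 = 105/37

L = 105/37 = 2.8378 bits/symbol


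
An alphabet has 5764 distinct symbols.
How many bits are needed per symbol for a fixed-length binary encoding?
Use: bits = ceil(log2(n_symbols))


log2(5764) = 12.4929
Bracket: 2^12 = 4096 < 5764 <= 2^13 = 8192
So ceil(log2(5764)) = 13

bits = ceil(log2(5764)) = ceil(12.4929) = 13 bits


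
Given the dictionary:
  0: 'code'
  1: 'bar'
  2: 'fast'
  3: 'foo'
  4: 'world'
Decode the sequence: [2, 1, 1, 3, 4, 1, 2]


Look up each index in the dictionary:
  2 -> 'fast'
  1 -> 'bar'
  1 -> 'bar'
  3 -> 'foo'
  4 -> 'world'
  1 -> 'bar'
  2 -> 'fast'

Decoded: "fast bar bar foo world bar fast"


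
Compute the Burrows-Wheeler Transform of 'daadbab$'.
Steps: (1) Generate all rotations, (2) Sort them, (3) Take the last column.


Rotations (sorted):
  0: $daadbab -> last char: b
  1: aadbab$d -> last char: d
  2: ab$daadb -> last char: b
  3: adbab$da -> last char: a
  4: b$daadba -> last char: a
  5: bab$daad -> last char: d
  6: daadbab$ -> last char: $
  7: dbab$daa -> last char: a


BWT = bdbaad$a


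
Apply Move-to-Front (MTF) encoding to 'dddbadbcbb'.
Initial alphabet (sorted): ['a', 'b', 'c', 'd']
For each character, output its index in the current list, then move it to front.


MTF encoding:
'd': index 3 in ['a', 'b', 'c', 'd'] -> ['d', 'a', 'b', 'c']
'd': index 0 in ['d', 'a', 'b', 'c'] -> ['d', 'a', 'b', 'c']
'd': index 0 in ['d', 'a', 'b', 'c'] -> ['d', 'a', 'b', 'c']
'b': index 2 in ['d', 'a', 'b', 'c'] -> ['b', 'd', 'a', 'c']
'a': index 2 in ['b', 'd', 'a', 'c'] -> ['a', 'b', 'd', 'c']
'd': index 2 in ['a', 'b', 'd', 'c'] -> ['d', 'a', 'b', 'c']
'b': index 2 in ['d', 'a', 'b', 'c'] -> ['b', 'd', 'a', 'c']
'c': index 3 in ['b', 'd', 'a', 'c'] -> ['c', 'b', 'd', 'a']
'b': index 1 in ['c', 'b', 'd', 'a'] -> ['b', 'c', 'd', 'a']
'b': index 0 in ['b', 'c', 'd', 'a'] -> ['b', 'c', 'd', 'a']


Output: [3, 0, 0, 2, 2, 2, 2, 3, 1, 0]


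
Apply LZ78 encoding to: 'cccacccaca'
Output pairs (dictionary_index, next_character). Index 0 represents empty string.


LZ78 encoding steps:
Dictionary: {0: ''}
Step 1: w='' (idx 0), next='c' -> output (0, 'c'), add 'c' as idx 1
Step 2: w='c' (idx 1), next='c' -> output (1, 'c'), add 'cc' as idx 2
Step 3: w='' (idx 0), next='a' -> output (0, 'a'), add 'a' as idx 3
Step 4: w='cc' (idx 2), next='c' -> output (2, 'c'), add 'ccc' as idx 4
Step 5: w='a' (idx 3), next='c' -> output (3, 'c'), add 'ac' as idx 5
Step 6: w='a' (idx 3), end of input -> output (3, '')


Encoded: [(0, 'c'), (1, 'c'), (0, 'a'), (2, 'c'), (3, 'c'), (3, '')]


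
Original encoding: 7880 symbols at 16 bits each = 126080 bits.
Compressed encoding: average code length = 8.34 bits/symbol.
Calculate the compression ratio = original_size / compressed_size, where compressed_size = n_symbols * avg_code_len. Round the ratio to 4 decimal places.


original_size = n_symbols * orig_bits = 7880 * 16 = 126080 bits
compressed_size = n_symbols * avg_code_len = 7880 * 8.34 = 65719.2 bits
ratio = original_size / compressed_size = 126080 / 65719.2 = 1.9185

Compression ratio = 1.9185


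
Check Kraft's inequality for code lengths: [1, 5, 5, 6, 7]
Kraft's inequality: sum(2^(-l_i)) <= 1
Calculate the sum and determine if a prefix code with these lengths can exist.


Sum = 2^(-1) + 2^(-5) + 2^(-5) + 2^(-6) + 2^(-7)
    = 0.5 + 0.03125 + 0.03125 + 0.015625 + 0.0078125
    = 75/128 = 0.5859375
Since 0.5859375 <= 1, Kraft's inequality IS satisfied.
A prefix code with these lengths CAN exist.

Kraft sum = 0.5859375. Satisfied.


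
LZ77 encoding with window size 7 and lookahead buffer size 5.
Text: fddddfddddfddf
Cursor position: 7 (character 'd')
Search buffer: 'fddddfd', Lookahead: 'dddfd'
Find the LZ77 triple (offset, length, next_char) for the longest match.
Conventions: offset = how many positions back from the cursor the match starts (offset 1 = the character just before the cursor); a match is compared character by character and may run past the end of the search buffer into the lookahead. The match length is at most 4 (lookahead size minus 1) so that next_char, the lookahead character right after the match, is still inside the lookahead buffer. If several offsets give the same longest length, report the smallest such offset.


Try each offset into the search buffer:
  offset=1 (pos 6, char 'd'): match length 3
  offset=2 (pos 5, char 'f'): match length 0
  offset=3 (pos 4, char 'd'): match length 1
  offset=4 (pos 3, char 'd'): match length 2
  offset=5 (pos 2, char 'd'): match length 4
  offset=6 (pos 1, char 'd'): match length 3
  offset=7 (pos 0, char 'f'): match length 0
Longest match has length 4 at offset 5.
next_char = character at position 7 + 4 = 11 -> 'd'

Best match: offset=5, length=4 (matching 'dddf' starting at position 2)
LZ77 triple: (5, 4, 'd')


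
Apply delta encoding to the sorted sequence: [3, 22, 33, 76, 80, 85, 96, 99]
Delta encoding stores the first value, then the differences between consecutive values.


First value: 3
Deltas:
  22 - 3 = 19
  33 - 22 = 11
  76 - 33 = 43
  80 - 76 = 4
  85 - 80 = 5
  96 - 85 = 11
  99 - 96 = 3


Delta encoded: [3, 19, 11, 43, 4, 5, 11, 3]


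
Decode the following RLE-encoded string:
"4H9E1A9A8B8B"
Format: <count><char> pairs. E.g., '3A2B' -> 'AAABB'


Expanding each <count><char> pair:
  4H -> 'HHHH'
  9E -> 'EEEEEEEEE'
  1A -> 'A'
  9A -> 'AAAAAAAAA'
  8B -> 'BBBBBBBB'
  8B -> 'BBBBBBBB'

Decoded = HHHHEEEEEEEEEAAAAAAAAAABBBBBBBBBBBBBBBB


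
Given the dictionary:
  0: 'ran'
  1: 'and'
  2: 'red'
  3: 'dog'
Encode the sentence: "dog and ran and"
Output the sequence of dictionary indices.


Look up each word in the dictionary:
  'dog' -> 3
  'and' -> 1
  'ran' -> 0
  'and' -> 1

Encoded: [3, 1, 0, 1]


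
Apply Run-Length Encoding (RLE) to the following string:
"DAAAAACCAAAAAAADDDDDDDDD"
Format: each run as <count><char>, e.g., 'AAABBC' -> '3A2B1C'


Scanning runs left to right:
  i=0: run of 'D' x 1 -> '1D'
  i=1: run of 'A' x 5 -> '5A'
  i=6: run of 'C' x 2 -> '2C'
  i=8: run of 'A' x 7 -> '7A'
  i=15: run of 'D' x 9 -> '9D'

RLE = 1D5A2C7A9D


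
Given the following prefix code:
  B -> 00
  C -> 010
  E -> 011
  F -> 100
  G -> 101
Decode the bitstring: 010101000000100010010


Decoding step by step:
Bits 010 -> C
Bits 101 -> G
Bits 00 -> B
Bits 00 -> B
Bits 00 -> B
Bits 100 -> F
Bits 010 -> C
Bits 010 -> C


Decoded message: CGBBBFCC


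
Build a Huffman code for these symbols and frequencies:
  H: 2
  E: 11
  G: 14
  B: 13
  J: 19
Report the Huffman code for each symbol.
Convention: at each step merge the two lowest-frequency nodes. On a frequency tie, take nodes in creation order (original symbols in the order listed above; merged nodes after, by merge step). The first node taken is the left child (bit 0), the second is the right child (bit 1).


Huffman tree construction:
Step 1: Merge H(2) + E(11) = 13
Step 2: Merge B(13) + (H+E)(13) = 26
Step 3: Merge G(14) + J(19) = 33
Step 4: Merge (B+(H+E))(26) + (G+J)(33) = 59
Read each symbol's code off the tree from the root (left child = 0, right child = 1).

Codes:
  H: 010 (length 3)
  E: 011 (length 3)
  G: 10 (length 2)
  B: 00 (length 2)
  J: 11 (length 2)
Average code length: 131/59 = 2.2203 bits/symbol


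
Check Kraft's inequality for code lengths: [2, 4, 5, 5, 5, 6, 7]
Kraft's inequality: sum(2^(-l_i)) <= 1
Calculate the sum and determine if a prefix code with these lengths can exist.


Sum = 2^(-2) + 2^(-4) + 2^(-5) + 2^(-5) + 2^(-5) + 2^(-6) + 2^(-7)
    = 0.25 + 0.0625 + 0.03125 + 0.03125 + 0.03125 + 0.015625 + 0.0078125
    = 55/128 = 0.4296875
Since 0.4296875 <= 1, Kraft's inequality IS satisfied.
A prefix code with these lengths CAN exist.

Kraft sum = 0.4296875. Satisfied.


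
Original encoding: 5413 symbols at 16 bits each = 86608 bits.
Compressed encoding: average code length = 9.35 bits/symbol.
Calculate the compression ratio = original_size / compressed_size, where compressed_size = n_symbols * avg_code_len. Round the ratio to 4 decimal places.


original_size = n_symbols * orig_bits = 5413 * 16 = 86608 bits
compressed_size = n_symbols * avg_code_len = 5413 * 9.35 = 50611.55 bits
ratio = original_size / compressed_size = 86608 / 50611.55 = 1.7112

Compression ratio = 1.7112


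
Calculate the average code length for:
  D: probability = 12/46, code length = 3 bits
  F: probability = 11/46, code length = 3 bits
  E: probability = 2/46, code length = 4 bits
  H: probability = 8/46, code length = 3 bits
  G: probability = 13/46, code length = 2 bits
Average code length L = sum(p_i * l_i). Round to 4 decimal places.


Weighted contributions p_i * l_i:
  D: (12/46) * 3 = 36/46
  F: (11/46) * 3 = 33/46
  E: (2/46) * 4 = 8/46
  H: (8/46) * 3 = 24/46
  G: (13/46) * 2 = 26/46
Sum = (36 + 33 + 8 + 24 + 26)/46 = 127/46

L = 127/46 = 2.7609 bits/symbol


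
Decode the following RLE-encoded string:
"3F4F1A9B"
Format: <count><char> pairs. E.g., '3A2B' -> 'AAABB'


Expanding each <count><char> pair:
  3F -> 'FFF'
  4F -> 'FFFF'
  1A -> 'A'
  9B -> 'BBBBBBBBB'

Decoded = FFFFFFFABBBBBBBBB


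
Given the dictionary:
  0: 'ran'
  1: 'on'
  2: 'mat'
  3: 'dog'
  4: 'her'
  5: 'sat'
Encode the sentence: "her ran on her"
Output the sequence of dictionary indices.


Look up each word in the dictionary:
  'her' -> 4
  'ran' -> 0
  'on' -> 1
  'her' -> 4

Encoded: [4, 0, 1, 4]


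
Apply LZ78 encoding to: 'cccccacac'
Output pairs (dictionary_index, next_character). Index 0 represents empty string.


LZ78 encoding steps:
Dictionary: {0: ''}
Step 1: w='' (idx 0), next='c' -> output (0, 'c'), add 'c' as idx 1
Step 2: w='c' (idx 1), next='c' -> output (1, 'c'), add 'cc' as idx 2
Step 3: w='cc' (idx 2), next='a' -> output (2, 'a'), add 'cca' as idx 3
Step 4: w='c' (idx 1), next='a' -> output (1, 'a'), add 'ca' as idx 4
Step 5: w='c' (idx 1), end of input -> output (1, '')


Encoded: [(0, 'c'), (1, 'c'), (2, 'a'), (1, 'a'), (1, '')]


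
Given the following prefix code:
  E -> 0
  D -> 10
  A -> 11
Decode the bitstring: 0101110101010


Decoding step by step:
Bits 0 -> E
Bits 10 -> D
Bits 11 -> A
Bits 10 -> D
Bits 10 -> D
Bits 10 -> D
Bits 10 -> D


Decoded message: EDADDDD


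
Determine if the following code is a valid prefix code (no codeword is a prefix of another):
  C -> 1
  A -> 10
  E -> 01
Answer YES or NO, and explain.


Checking each pair (does one codeword prefix another?):
  C='1' vs A='10': prefix -- VIOLATION

NO -- this is NOT a valid prefix code. C (1) is a prefix of A (10).


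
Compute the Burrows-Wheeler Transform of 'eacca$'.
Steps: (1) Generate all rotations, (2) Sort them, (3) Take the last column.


Rotations (sorted):
  0: $eacca -> last char: a
  1: a$eacc -> last char: c
  2: acca$e -> last char: e
  3: ca$eac -> last char: c
  4: cca$ea -> last char: a
  5: eacca$ -> last char: $


BWT = aceca$


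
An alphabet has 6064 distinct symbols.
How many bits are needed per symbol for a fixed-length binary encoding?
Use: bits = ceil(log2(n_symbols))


log2(6064) = 12.5661
Bracket: 2^12 = 4096 < 6064 <= 2^13 = 8192
So ceil(log2(6064)) = 13

bits = ceil(log2(6064)) = ceil(12.5661) = 13 bits


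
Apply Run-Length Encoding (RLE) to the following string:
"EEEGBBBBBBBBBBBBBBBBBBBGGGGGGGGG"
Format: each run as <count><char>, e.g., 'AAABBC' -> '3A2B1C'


Scanning runs left to right:
  i=0: run of 'E' x 3 -> '3E'
  i=3: run of 'G' x 1 -> '1G'
  i=4: run of 'B' x 19 -> '19B'
  i=23: run of 'G' x 9 -> '9G'

RLE = 3E1G19B9G


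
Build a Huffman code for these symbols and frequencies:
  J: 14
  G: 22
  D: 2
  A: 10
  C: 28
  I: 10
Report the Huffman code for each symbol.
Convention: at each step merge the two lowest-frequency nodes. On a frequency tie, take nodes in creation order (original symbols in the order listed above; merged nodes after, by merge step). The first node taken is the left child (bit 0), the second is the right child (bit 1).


Huffman tree construction:
Step 1: Merge D(2) + A(10) = 12
Step 2: Merge I(10) + (D+A)(12) = 22
Step 3: Merge J(14) + G(22) = 36
Step 4: Merge (I+(D+A))(22) + C(28) = 50
Step 5: Merge (J+G)(36) + ((I+(D+A))+C)(50) = 86
Read each symbol's code off the tree from the root (left child = 0, right child = 1).

Codes:
  J: 00 (length 2)
  G: 01 (length 2)
  D: 1010 (length 4)
  A: 1011 (length 4)
  C: 11 (length 2)
  I: 100 (length 3)
Average code length: 206/86 = 2.3953 bits/symbol


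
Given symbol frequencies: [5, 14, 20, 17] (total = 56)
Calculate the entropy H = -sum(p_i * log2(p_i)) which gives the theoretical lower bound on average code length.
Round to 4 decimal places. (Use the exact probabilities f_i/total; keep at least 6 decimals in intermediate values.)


Per-symbol terms -p_i * log2(p_i) with p_i = f_i/56:
  p = 5/56 = 0.089286: log2(p) = -3.485427, -p*log2(p) = 0.311199
  p = 14/56 = 0.250000: log2(p) = -2.000000, -p*log2(p) = 0.500000
  p = 20/56 = 0.357143: log2(p) = -1.485427, -p*log2(p) = 0.530510
  p = 17/56 = 0.303571: log2(p) = -1.719892, -p*log2(p) = 0.522110
H = 0.311199 + 0.500000 + 0.530510 + 0.522110 = 1.863819

H = 1.8638 bits/symbol


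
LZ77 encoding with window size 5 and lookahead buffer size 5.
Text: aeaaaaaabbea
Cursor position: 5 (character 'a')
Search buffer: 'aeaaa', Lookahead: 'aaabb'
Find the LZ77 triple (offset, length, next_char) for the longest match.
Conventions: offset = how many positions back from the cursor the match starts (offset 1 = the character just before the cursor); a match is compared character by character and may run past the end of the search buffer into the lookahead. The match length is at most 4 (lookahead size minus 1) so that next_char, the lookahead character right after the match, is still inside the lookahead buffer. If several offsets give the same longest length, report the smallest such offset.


Try each offset into the search buffer:
  offset=1 (pos 4, char 'a'): match length 3
  offset=2 (pos 3, char 'a'): match length 3
  offset=3 (pos 2, char 'a'): match length 3
  offset=4 (pos 1, char 'e'): match length 0
  offset=5 (pos 0, char 'a'): match length 1
Longest match has length 3, found at offsets 1, 2, 3; take the smallest, offset 1.
next_char = character at position 5 + 3 = 8 -> 'b'

Best match: offset=1, length=3 (matching 'aaa' starting at position 4)
LZ77 triple: (1, 3, 'b')


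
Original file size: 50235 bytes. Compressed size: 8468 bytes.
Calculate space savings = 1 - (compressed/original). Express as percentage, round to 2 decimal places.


ratio = compressed/original = 8468/50235 = 0.168568
savings = 1 - ratio = 1 - 0.168568 = 0.831432
as a percentage: 0.831432 * 100 = 83.14%

Space savings = 1 - 8468/50235 = 83.14%


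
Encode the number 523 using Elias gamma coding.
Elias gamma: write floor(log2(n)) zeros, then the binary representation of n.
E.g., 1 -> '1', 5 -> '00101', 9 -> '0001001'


num_bits = floor(log2(523)) + 1 = 10
leading_zeros = num_bits - 1 = 9
binary(523) = 1000001011

Elias gamma(523) = '000000000' + '1000001011' = 0000000001000001011 (19 bits)


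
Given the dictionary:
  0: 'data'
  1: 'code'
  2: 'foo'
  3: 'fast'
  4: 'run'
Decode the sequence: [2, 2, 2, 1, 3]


Look up each index in the dictionary:
  2 -> 'foo'
  2 -> 'foo'
  2 -> 'foo'
  1 -> 'code'
  3 -> 'fast'

Decoded: "foo foo foo code fast"


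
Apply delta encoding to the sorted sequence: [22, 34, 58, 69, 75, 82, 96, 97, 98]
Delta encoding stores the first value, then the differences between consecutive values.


First value: 22
Deltas:
  34 - 22 = 12
  58 - 34 = 24
  69 - 58 = 11
  75 - 69 = 6
  82 - 75 = 7
  96 - 82 = 14
  97 - 96 = 1
  98 - 97 = 1


Delta encoded: [22, 12, 24, 11, 6, 7, 14, 1, 1]


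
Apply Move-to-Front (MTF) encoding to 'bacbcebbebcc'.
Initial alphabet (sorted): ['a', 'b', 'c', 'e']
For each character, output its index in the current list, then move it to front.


MTF encoding:
'b': index 1 in ['a', 'b', 'c', 'e'] -> ['b', 'a', 'c', 'e']
'a': index 1 in ['b', 'a', 'c', 'e'] -> ['a', 'b', 'c', 'e']
'c': index 2 in ['a', 'b', 'c', 'e'] -> ['c', 'a', 'b', 'e']
'b': index 2 in ['c', 'a', 'b', 'e'] -> ['b', 'c', 'a', 'e']
'c': index 1 in ['b', 'c', 'a', 'e'] -> ['c', 'b', 'a', 'e']
'e': index 3 in ['c', 'b', 'a', 'e'] -> ['e', 'c', 'b', 'a']
'b': index 2 in ['e', 'c', 'b', 'a'] -> ['b', 'e', 'c', 'a']
'b': index 0 in ['b', 'e', 'c', 'a'] -> ['b', 'e', 'c', 'a']
'e': index 1 in ['b', 'e', 'c', 'a'] -> ['e', 'b', 'c', 'a']
'b': index 1 in ['e', 'b', 'c', 'a'] -> ['b', 'e', 'c', 'a']
'c': index 2 in ['b', 'e', 'c', 'a'] -> ['c', 'b', 'e', 'a']
'c': index 0 in ['c', 'b', 'e', 'a'] -> ['c', 'b', 'e', 'a']


Output: [1, 1, 2, 2, 1, 3, 2, 0, 1, 1, 2, 0]


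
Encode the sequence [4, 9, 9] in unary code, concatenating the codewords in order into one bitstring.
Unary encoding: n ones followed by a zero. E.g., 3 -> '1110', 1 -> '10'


Encode each number as n ones followed by a terminating 0:
  4 -> 11110 (5 bits)
  9 -> 1111111110 (10 bits)
  9 -> 1111111110 (10 bits)
Total length = 5 + 10 + 10 = 25 bits.

Unary([4, 9, 9]) = 1111011111111101111111110 (25 bits)


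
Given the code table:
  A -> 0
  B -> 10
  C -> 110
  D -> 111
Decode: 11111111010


Decoding:
111 -> D
111 -> D
110 -> C
10 -> B


Result: DDCB


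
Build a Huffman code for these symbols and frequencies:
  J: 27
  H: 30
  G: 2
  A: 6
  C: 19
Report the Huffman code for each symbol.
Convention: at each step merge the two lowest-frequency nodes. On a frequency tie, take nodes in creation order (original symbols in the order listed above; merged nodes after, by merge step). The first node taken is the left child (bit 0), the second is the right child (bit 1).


Huffman tree construction:
Step 1: Merge G(2) + A(6) = 8
Step 2: Merge (G+A)(8) + C(19) = 27
Step 3: Merge J(27) + ((G+A)+C)(27) = 54
Step 4: Merge H(30) + (J+((G+A)+C))(54) = 84
Read each symbol's code off the tree from the root (left child = 0, right child = 1).

Codes:
  J: 10 (length 2)
  H: 0 (length 1)
  G: 1100 (length 4)
  A: 1101 (length 4)
  C: 111 (length 3)
Average code length: 173/84 = 2.0595 bits/symbol


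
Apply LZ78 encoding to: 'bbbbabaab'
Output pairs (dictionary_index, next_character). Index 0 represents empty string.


LZ78 encoding steps:
Dictionary: {0: ''}
Step 1: w='' (idx 0), next='b' -> output (0, 'b'), add 'b' as idx 1
Step 2: w='b' (idx 1), next='b' -> output (1, 'b'), add 'bb' as idx 2
Step 3: w='b' (idx 1), next='a' -> output (1, 'a'), add 'ba' as idx 3
Step 4: w='ba' (idx 3), next='a' -> output (3, 'a'), add 'baa' as idx 4
Step 5: w='b' (idx 1), end of input -> output (1, '')


Encoded: [(0, 'b'), (1, 'b'), (1, 'a'), (3, 'a'), (1, '')]


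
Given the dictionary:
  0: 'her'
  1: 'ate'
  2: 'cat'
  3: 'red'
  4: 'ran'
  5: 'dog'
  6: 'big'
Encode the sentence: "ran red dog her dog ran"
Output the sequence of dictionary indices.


Look up each word in the dictionary:
  'ran' -> 4
  'red' -> 3
  'dog' -> 5
  'her' -> 0
  'dog' -> 5
  'ran' -> 4

Encoded: [4, 3, 5, 0, 5, 4]


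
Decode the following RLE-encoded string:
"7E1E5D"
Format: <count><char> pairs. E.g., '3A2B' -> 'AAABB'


Expanding each <count><char> pair:
  7E -> 'EEEEEEE'
  1E -> 'E'
  5D -> 'DDDDD'

Decoded = EEEEEEEEDDDDD


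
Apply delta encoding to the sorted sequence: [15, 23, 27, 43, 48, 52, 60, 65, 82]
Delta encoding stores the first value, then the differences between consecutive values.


First value: 15
Deltas:
  23 - 15 = 8
  27 - 23 = 4
  43 - 27 = 16
  48 - 43 = 5
  52 - 48 = 4
  60 - 52 = 8
  65 - 60 = 5
  82 - 65 = 17


Delta encoded: [15, 8, 4, 16, 5, 4, 8, 5, 17]


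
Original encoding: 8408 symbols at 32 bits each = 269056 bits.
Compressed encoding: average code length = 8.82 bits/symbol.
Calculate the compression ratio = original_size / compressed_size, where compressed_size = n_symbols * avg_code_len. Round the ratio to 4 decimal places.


original_size = n_symbols * orig_bits = 8408 * 32 = 269056 bits
compressed_size = n_symbols * avg_code_len = 8408 * 8.82 = 74158.56 bits
ratio = original_size / compressed_size = 269056 / 74158.56 = 3.6281

Compression ratio = 3.6281


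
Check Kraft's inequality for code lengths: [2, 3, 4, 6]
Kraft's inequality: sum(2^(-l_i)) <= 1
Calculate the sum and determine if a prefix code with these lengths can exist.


Sum = 2^(-2) + 2^(-3) + 2^(-4) + 2^(-6)
    = 0.25 + 0.125 + 0.0625 + 0.015625
    = 29/64 = 0.453125
Since 0.453125 <= 1, Kraft's inequality IS satisfied.
A prefix code with these lengths CAN exist.

Kraft sum = 0.453125. Satisfied.


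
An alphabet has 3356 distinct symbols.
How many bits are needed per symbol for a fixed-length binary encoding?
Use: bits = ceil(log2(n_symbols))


log2(3356) = 11.7125
Bracket: 2^11 = 2048 < 3356 <= 2^12 = 4096
So ceil(log2(3356)) = 12

bits = ceil(log2(3356)) = ceil(11.7125) = 12 bits


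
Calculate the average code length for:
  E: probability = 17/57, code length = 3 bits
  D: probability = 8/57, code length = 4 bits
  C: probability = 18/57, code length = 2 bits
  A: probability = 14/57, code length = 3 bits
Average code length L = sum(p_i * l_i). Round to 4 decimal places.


Weighted contributions p_i * l_i:
  E: (17/57) * 3 = 51/57
  D: (8/57) * 4 = 32/57
  C: (18/57) * 2 = 36/57
  A: (14/57) * 3 = 42/57
Sum = (51 + 32 + 36 + 42)/57 = 161/57

L = 161/57 = 2.8246 bits/symbol


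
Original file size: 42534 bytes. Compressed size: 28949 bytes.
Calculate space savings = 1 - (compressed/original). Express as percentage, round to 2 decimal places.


ratio = compressed/original = 28949/42534 = 0.680608
savings = 1 - ratio = 1 - 0.680608 = 0.319392
as a percentage: 0.319392 * 100 = 31.94%

Space savings = 1 - 28949/42534 = 31.94%


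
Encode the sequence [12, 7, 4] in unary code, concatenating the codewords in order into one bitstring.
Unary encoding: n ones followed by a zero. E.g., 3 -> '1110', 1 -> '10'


Encode each number as n ones followed by a terminating 0:
  12 -> 1111111111110 (13 bits)
  7 -> 11111110 (8 bits)
  4 -> 11110 (5 bits)
Total length = 13 + 8 + 5 = 26 bits.

Unary([12, 7, 4]) = 11111111111101111111011110 (26 bits)


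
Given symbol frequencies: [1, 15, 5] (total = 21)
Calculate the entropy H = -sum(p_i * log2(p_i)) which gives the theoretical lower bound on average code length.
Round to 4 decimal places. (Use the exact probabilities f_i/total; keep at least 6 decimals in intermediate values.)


Per-symbol terms -p_i * log2(p_i) with p_i = f_i/21:
  p = 1/21 = 0.047619: log2(p) = -4.392317, -p*log2(p) = 0.209158
  p = 15/21 = 0.714286: log2(p) = -0.485427, -p*log2(p) = 0.346733
  p = 5/21 = 0.238095: log2(p) = -2.070389, -p*log2(p) = 0.492950
H = 0.209158 + 0.346733 + 0.492950 = 1.048841

H = 1.0488 bits/symbol


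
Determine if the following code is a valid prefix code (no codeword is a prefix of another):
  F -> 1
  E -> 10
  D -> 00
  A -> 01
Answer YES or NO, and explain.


Checking each pair (does one codeword prefix another?):
  F='1' vs E='10': prefix -- VIOLATION

NO -- this is NOT a valid prefix code. F (1) is a prefix of E (10).


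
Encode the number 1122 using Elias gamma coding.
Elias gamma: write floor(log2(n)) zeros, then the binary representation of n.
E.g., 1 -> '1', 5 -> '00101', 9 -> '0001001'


num_bits = floor(log2(1122)) + 1 = 11
leading_zeros = num_bits - 1 = 10
binary(1122) = 10001100010

Elias gamma(1122) = '0000000000' + '10001100010' = 000000000010001100010 (21 bits)


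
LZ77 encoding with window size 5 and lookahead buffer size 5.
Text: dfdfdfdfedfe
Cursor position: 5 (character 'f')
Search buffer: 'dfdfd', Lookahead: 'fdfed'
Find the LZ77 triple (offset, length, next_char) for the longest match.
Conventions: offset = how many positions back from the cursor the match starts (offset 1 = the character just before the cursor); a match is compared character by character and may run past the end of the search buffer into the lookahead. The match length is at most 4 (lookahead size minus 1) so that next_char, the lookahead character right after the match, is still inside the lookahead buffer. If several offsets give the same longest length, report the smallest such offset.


Try each offset into the search buffer:
  offset=1 (pos 4, char 'd'): match length 0
  offset=2 (pos 3, char 'f'): match length 3
  offset=3 (pos 2, char 'd'): match length 0
  offset=4 (pos 1, char 'f'): match length 3
  offset=5 (pos 0, char 'd'): match length 0
Longest match has length 3, found at offsets 2, 4; take the smallest, offset 2.
next_char = character at position 5 + 3 = 8 -> 'e'

Best match: offset=2, length=3 (matching 'fdf' starting at position 3)
LZ77 triple: (2, 3, 'e')


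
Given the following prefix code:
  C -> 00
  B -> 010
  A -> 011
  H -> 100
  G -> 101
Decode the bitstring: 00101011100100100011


Decoding step by step:
Bits 00 -> C
Bits 101 -> G
Bits 011 -> A
Bits 100 -> H
Bits 100 -> H
Bits 100 -> H
Bits 011 -> A


Decoded message: CGAHHHA


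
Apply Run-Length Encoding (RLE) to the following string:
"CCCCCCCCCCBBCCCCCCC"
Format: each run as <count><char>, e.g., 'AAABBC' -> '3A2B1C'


Scanning runs left to right:
  i=0: run of 'C' x 10 -> '10C'
  i=10: run of 'B' x 2 -> '2B'
  i=12: run of 'C' x 7 -> '7C'

RLE = 10C2B7C


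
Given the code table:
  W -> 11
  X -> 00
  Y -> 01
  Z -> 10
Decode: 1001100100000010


Decoding:
10 -> Z
01 -> Y
10 -> Z
01 -> Y
00 -> X
00 -> X
00 -> X
10 -> Z


Result: ZYZYXXXZ


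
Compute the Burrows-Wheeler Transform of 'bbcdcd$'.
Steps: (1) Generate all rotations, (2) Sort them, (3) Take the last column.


Rotations (sorted):
  0: $bbcdcd -> last char: d
  1: bbcdcd$ -> last char: $
  2: bcdcd$b -> last char: b
  3: cd$bbcd -> last char: d
  4: cdcd$bb -> last char: b
  5: d$bbcdc -> last char: c
  6: dcd$bbc -> last char: c


BWT = d$bdbcc


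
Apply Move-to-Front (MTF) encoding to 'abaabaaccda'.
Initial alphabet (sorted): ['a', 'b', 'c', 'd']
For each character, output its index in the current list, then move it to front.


MTF encoding:
'a': index 0 in ['a', 'b', 'c', 'd'] -> ['a', 'b', 'c', 'd']
'b': index 1 in ['a', 'b', 'c', 'd'] -> ['b', 'a', 'c', 'd']
'a': index 1 in ['b', 'a', 'c', 'd'] -> ['a', 'b', 'c', 'd']
'a': index 0 in ['a', 'b', 'c', 'd'] -> ['a', 'b', 'c', 'd']
'b': index 1 in ['a', 'b', 'c', 'd'] -> ['b', 'a', 'c', 'd']
'a': index 1 in ['b', 'a', 'c', 'd'] -> ['a', 'b', 'c', 'd']
'a': index 0 in ['a', 'b', 'c', 'd'] -> ['a', 'b', 'c', 'd']
'c': index 2 in ['a', 'b', 'c', 'd'] -> ['c', 'a', 'b', 'd']
'c': index 0 in ['c', 'a', 'b', 'd'] -> ['c', 'a', 'b', 'd']
'd': index 3 in ['c', 'a', 'b', 'd'] -> ['d', 'c', 'a', 'b']
'a': index 2 in ['d', 'c', 'a', 'b'] -> ['a', 'd', 'c', 'b']


Output: [0, 1, 1, 0, 1, 1, 0, 2, 0, 3, 2]


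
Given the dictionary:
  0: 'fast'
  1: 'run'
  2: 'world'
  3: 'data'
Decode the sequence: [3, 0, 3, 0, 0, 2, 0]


Look up each index in the dictionary:
  3 -> 'data'
  0 -> 'fast'
  3 -> 'data'
  0 -> 'fast'
  0 -> 'fast'
  2 -> 'world'
  0 -> 'fast'

Decoded: "data fast data fast fast world fast"


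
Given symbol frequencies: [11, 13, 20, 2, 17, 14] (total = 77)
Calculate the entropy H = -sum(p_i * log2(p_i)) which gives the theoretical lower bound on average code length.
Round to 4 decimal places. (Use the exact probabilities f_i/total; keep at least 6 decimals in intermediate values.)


Per-symbol terms -p_i * log2(p_i) with p_i = f_i/77:
  p = 11/77 = 0.142857: log2(p) = -2.807355, -p*log2(p) = 0.401051
  p = 13/77 = 0.168831: log2(p) = -2.566347, -p*log2(p) = 0.433279
  p = 20/77 = 0.259740: log2(p) = -1.944858, -p*log2(p) = 0.505158
  p = 2/77 = 0.025974: log2(p) = -5.266787, -p*log2(p) = 0.136800
  p = 17/77 = 0.220779: log2(p) = -2.179324, -p*log2(p) = 0.481149
  p = 14/77 = 0.181818: log2(p) = -2.459432, -p*log2(p) = 0.447169
H = 0.401051 + 0.433279 + 0.505158 + 0.136800 + 0.481149 + 0.447169 = 2.404606

H = 2.4046 bits/symbol


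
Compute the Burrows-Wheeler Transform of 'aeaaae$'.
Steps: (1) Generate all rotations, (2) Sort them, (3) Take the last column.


Rotations (sorted):
  0: $aeaaae -> last char: e
  1: aaae$ae -> last char: e
  2: aae$aea -> last char: a
  3: ae$aeaa -> last char: a
  4: aeaaae$ -> last char: $
  5: e$aeaaa -> last char: a
  6: eaaae$a -> last char: a


BWT = eeaa$aa


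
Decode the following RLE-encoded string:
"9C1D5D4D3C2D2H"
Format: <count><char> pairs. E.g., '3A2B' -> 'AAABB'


Expanding each <count><char> pair:
  9C -> 'CCCCCCCCC'
  1D -> 'D'
  5D -> 'DDDDD'
  4D -> 'DDDD'
  3C -> 'CCC'
  2D -> 'DD'
  2H -> 'HH'

Decoded = CCCCCCCCCDDDDDDDDDDCCCDDHH


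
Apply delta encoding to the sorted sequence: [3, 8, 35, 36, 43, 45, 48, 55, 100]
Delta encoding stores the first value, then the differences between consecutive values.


First value: 3
Deltas:
  8 - 3 = 5
  35 - 8 = 27
  36 - 35 = 1
  43 - 36 = 7
  45 - 43 = 2
  48 - 45 = 3
  55 - 48 = 7
  100 - 55 = 45


Delta encoded: [3, 5, 27, 1, 7, 2, 3, 7, 45]


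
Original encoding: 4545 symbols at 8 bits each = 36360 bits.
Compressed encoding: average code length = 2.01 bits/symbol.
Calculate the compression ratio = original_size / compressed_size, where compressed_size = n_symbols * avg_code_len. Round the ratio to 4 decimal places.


original_size = n_symbols * orig_bits = 4545 * 8 = 36360 bits
compressed_size = n_symbols * avg_code_len = 4545 * 2.01 = 9135.45 bits
ratio = original_size / compressed_size = 36360 / 9135.45 = 3.9801

Compression ratio = 3.9801


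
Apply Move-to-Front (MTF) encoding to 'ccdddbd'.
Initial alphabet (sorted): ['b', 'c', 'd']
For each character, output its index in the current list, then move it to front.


MTF encoding:
'c': index 1 in ['b', 'c', 'd'] -> ['c', 'b', 'd']
'c': index 0 in ['c', 'b', 'd'] -> ['c', 'b', 'd']
'd': index 2 in ['c', 'b', 'd'] -> ['d', 'c', 'b']
'd': index 0 in ['d', 'c', 'b'] -> ['d', 'c', 'b']
'd': index 0 in ['d', 'c', 'b'] -> ['d', 'c', 'b']
'b': index 2 in ['d', 'c', 'b'] -> ['b', 'd', 'c']
'd': index 1 in ['b', 'd', 'c'] -> ['d', 'b', 'c']


Output: [1, 0, 2, 0, 0, 2, 1]


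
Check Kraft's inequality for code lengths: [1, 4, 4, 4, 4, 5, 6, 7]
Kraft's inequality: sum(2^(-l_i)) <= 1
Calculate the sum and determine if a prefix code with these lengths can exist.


Sum = 2^(-1) + 2^(-4) + 2^(-4) + 2^(-4) + 2^(-4) + 2^(-5) + 2^(-6) + 2^(-7)
    = 0.5 + 0.0625 + 0.0625 + 0.0625 + 0.0625 + 0.03125 + 0.015625 + 0.0078125
    = 103/128 = 0.8046875
Since 0.8046875 <= 1, Kraft's inequality IS satisfied.
A prefix code with these lengths CAN exist.

Kraft sum = 0.8046875. Satisfied.


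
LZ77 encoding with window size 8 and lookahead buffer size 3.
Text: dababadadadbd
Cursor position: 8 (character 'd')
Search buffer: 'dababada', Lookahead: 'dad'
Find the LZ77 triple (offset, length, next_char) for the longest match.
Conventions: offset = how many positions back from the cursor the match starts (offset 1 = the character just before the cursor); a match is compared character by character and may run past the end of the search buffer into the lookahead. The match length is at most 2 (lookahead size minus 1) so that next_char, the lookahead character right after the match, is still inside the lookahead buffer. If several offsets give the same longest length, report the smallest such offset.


Try each offset into the search buffer:
  offset=1 (pos 7, char 'a'): match length 0
  offset=2 (pos 6, char 'd'): match length 2
  offset=3 (pos 5, char 'a'): match length 0
  offset=4 (pos 4, char 'b'): match length 0
  offset=5 (pos 3, char 'a'): match length 0
  offset=6 (pos 2, char 'b'): match length 0
  offset=7 (pos 1, char 'a'): match length 0
  offset=8 (pos 0, char 'd'): match length 2
Longest match has length 2, found at offsets 2, 8; take the smallest, offset 2.
next_char = character at position 8 + 2 = 10 -> 'd'

Best match: offset=2, length=2 (matching 'da' starting at position 6)
LZ77 triple: (2, 2, 'd')


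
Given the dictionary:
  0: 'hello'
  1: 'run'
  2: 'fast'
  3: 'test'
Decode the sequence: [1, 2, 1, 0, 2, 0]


Look up each index in the dictionary:
  1 -> 'run'
  2 -> 'fast'
  1 -> 'run'
  0 -> 'hello'
  2 -> 'fast'
  0 -> 'hello'

Decoded: "run fast run hello fast hello"


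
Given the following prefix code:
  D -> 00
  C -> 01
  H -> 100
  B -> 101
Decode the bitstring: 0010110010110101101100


Decoding step by step:
Bits 00 -> D
Bits 101 -> B
Bits 100 -> H
Bits 101 -> B
Bits 101 -> B
Bits 01 -> C
Bits 101 -> B
Bits 100 -> H


Decoded message: DBHBBCBH


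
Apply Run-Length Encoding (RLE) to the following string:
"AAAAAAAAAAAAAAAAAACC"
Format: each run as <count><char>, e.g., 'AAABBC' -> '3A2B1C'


Scanning runs left to right:
  i=0: run of 'A' x 18 -> '18A'
  i=18: run of 'C' x 2 -> '2C'

RLE = 18A2C


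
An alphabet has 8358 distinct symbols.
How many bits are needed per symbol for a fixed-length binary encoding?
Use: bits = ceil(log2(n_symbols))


log2(8358) = 13.0289
Bracket: 2^13 = 8192 < 8358 <= 2^14 = 16384
So ceil(log2(8358)) = 14

bits = ceil(log2(8358)) = ceil(13.0289) = 14 bits


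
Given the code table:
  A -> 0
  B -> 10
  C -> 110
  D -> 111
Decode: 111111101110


Decoding:
111 -> D
111 -> D
10 -> B
111 -> D
0 -> A


Result: DDBDA


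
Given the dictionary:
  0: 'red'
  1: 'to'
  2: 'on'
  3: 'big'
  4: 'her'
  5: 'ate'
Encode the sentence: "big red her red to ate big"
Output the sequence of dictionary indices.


Look up each word in the dictionary:
  'big' -> 3
  'red' -> 0
  'her' -> 4
  'red' -> 0
  'to' -> 1
  'ate' -> 5
  'big' -> 3

Encoded: [3, 0, 4, 0, 1, 5, 3]


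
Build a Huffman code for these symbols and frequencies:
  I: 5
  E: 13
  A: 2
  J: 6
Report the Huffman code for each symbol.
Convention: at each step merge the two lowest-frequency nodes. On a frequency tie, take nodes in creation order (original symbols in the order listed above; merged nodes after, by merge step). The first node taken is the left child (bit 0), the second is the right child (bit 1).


Huffman tree construction:
Step 1: Merge A(2) + I(5) = 7
Step 2: Merge J(6) + (A+I)(7) = 13
Step 3: Merge E(13) + (J+(A+I))(13) = 26
Read each symbol's code off the tree from the root (left child = 0, right child = 1).

Codes:
  I: 111 (length 3)
  E: 0 (length 1)
  A: 110 (length 3)
  J: 10 (length 2)
Average code length: 46/26 = 1.7692 bits/symbol


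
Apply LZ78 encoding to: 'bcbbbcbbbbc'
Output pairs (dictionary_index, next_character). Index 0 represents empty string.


LZ78 encoding steps:
Dictionary: {0: ''}
Step 1: w='' (idx 0), next='b' -> output (0, 'b'), add 'b' as idx 1
Step 2: w='' (idx 0), next='c' -> output (0, 'c'), add 'c' as idx 2
Step 3: w='b' (idx 1), next='b' -> output (1, 'b'), add 'bb' as idx 3
Step 4: w='b' (idx 1), next='c' -> output (1, 'c'), add 'bc' as idx 4
Step 5: w='bb' (idx 3), next='b' -> output (3, 'b'), add 'bbb' as idx 5
Step 6: w='bc' (idx 4), end of input -> output (4, '')


Encoded: [(0, 'b'), (0, 'c'), (1, 'b'), (1, 'c'), (3, 'b'), (4, '')]


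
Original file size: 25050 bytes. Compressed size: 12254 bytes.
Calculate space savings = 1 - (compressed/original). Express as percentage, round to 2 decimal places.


ratio = compressed/original = 12254/25050 = 0.489182
savings = 1 - ratio = 1 - 0.489182 = 0.510818
as a percentage: 0.510818 * 100 = 51.08%

Space savings = 1 - 12254/25050 = 51.08%


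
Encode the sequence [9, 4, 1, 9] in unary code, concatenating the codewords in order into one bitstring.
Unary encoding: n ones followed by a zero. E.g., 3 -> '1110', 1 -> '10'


Encode each number as n ones followed by a terminating 0:
  9 -> 1111111110 (10 bits)
  4 -> 11110 (5 bits)
  1 -> 10 (2 bits)
  9 -> 1111111110 (10 bits)
Total length = 10 + 5 + 2 + 10 = 27 bits.

Unary([9, 4, 1, 9]) = 111111111011110101111111110 (27 bits)


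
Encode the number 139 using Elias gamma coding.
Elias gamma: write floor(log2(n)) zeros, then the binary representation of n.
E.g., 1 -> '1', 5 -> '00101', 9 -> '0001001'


num_bits = floor(log2(139)) + 1 = 8
leading_zeros = num_bits - 1 = 7
binary(139) = 10001011

Elias gamma(139) = '0000000' + '10001011' = 000000010001011 (15 bits)


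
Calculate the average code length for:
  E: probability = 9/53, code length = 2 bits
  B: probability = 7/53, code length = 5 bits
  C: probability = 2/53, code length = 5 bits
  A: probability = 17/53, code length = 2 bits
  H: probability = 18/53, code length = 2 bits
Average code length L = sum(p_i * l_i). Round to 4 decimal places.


Weighted contributions p_i * l_i:
  E: (9/53) * 2 = 18/53
  B: (7/53) * 5 = 35/53
  C: (2/53) * 5 = 10/53
  A: (17/53) * 2 = 34/53
  H: (18/53) * 2 = 36/53
Sum = (18 + 35 + 10 + 34 + 36)/53 = 133/53

L = 133/53 = 2.5094 bits/symbol


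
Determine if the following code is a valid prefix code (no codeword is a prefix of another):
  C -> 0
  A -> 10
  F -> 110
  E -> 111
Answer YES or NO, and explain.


Checking each pair (does one codeword prefix another?):
  C='0' vs A='10': no prefix
  C='0' vs F='110': no prefix
  C='0' vs E='111': no prefix
  A='10' vs C='0': no prefix
  A='10' vs F='110': no prefix
  A='10' vs E='111': no prefix
  F='110' vs C='0': no prefix
  F='110' vs A='10': no prefix
  F='110' vs E='111': no prefix
  E='111' vs C='0': no prefix
  E='111' vs A='10': no prefix
  E='111' vs F='110': no prefix
No violation found over all pairs.

YES -- this is a valid prefix code. No codeword is a prefix of any other codeword.


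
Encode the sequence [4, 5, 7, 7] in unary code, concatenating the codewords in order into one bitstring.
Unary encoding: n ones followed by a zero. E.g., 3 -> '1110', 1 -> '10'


Encode each number as n ones followed by a terminating 0:
  4 -> 11110 (5 bits)
  5 -> 111110 (6 bits)
  7 -> 11111110 (8 bits)
  7 -> 11111110 (8 bits)
Total length = 5 + 6 + 8 + 8 = 27 bits.

Unary([4, 5, 7, 7]) = 111101111101111111011111110 (27 bits)


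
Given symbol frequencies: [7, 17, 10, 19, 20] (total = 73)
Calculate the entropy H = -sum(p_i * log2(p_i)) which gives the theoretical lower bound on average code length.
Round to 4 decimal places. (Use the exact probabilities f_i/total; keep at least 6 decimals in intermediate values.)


Per-symbol terms -p_i * log2(p_i) with p_i = f_i/73:
  p = 7/73 = 0.095890: log2(p) = -3.382470, -p*log2(p) = 0.324346
  p = 17/73 = 0.232877: log2(p) = -2.102362, -p*log2(p) = 0.489591
  p = 10/73 = 0.136986: log2(p) = -2.867896, -p*log2(p) = 0.392863
  p = 19/73 = 0.260274: log2(p) = -1.941897, -p*log2(p) = 0.505425
  p = 20/73 = 0.273973: log2(p) = -1.867896, -p*log2(p) = 0.511752
H = 0.324346 + 0.489591 + 0.392863 + 0.505425 + 0.511752 = 2.223977

H = 2.224 bits/symbol


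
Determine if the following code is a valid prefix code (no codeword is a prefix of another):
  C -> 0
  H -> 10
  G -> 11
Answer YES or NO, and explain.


Checking each pair (does one codeword prefix another?):
  C='0' vs H='10': no prefix
  C='0' vs G='11': no prefix
  H='10' vs C='0': no prefix
  H='10' vs G='11': no prefix
  G='11' vs C='0': no prefix
  G='11' vs H='10': no prefix
No violation found over all pairs.

YES -- this is a valid prefix code. No codeword is a prefix of any other codeword.
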